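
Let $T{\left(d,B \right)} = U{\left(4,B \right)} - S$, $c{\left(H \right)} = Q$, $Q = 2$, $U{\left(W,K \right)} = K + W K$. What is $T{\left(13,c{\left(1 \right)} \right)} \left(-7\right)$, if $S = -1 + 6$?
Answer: $-35$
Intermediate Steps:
$U{\left(W,K \right)} = K + K W$
$c{\left(H \right)} = 2$
$S = 5$
$T{\left(d,B \right)} = -5 + 5 B$ ($T{\left(d,B \right)} = B \left(1 + 4\right) - 5 = B 5 - 5 = 5 B - 5 = -5 + 5 B$)
$T{\left(13,c{\left(1 \right)} \right)} \left(-7\right) = \left(-5 + 5 \cdot 2\right) \left(-7\right) = \left(-5 + 10\right) \left(-7\right) = 5 \left(-7\right) = -35$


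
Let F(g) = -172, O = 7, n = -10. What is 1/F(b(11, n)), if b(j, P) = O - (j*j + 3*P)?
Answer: -1/172 ≈ -0.0058140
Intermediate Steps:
b(j, P) = 7 - j**2 - 3*P (b(j, P) = 7 - (j*j + 3*P) = 7 - (j**2 + 3*P) = 7 + (-j**2 - 3*P) = 7 - j**2 - 3*P)
1/F(b(11, n)) = 1/(-172) = -1/172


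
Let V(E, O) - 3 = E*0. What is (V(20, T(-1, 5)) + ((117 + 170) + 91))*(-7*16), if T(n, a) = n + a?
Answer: -42672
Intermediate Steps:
T(n, a) = a + n
V(E, O) = 3 (V(E, O) = 3 + E*0 = 3 + 0 = 3)
(V(20, T(-1, 5)) + ((117 + 170) + 91))*(-7*16) = (3 + ((117 + 170) + 91))*(-7*16) = (3 + (287 + 91))*(-112) = (3 + 378)*(-112) = 381*(-112) = -42672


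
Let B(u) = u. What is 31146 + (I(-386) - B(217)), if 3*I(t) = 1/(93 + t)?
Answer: 27186590/879 ≈ 30929.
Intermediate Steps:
I(t) = 1/(3*(93 + t))
31146 + (I(-386) - B(217)) = 31146 + (1/(3*(93 - 386)) - 1*217) = 31146 + ((⅓)/(-293) - 217) = 31146 + ((⅓)*(-1/293) - 217) = 31146 + (-1/879 - 217) = 31146 - 190744/879 = 27186590/879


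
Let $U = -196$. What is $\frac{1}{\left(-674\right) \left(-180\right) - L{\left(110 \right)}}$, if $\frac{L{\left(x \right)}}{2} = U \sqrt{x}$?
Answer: $\frac{3033}{367540984} - \frac{49 \sqrt{110}}{1837704920} \approx 7.9725 \cdot 10^{-6}$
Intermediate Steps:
$L{\left(x \right)} = - 392 \sqrt{x}$ ($L{\left(x \right)} = 2 \left(- 196 \sqrt{x}\right) = - 392 \sqrt{x}$)
$\frac{1}{\left(-674\right) \left(-180\right) - L{\left(110 \right)}} = \frac{1}{\left(-674\right) \left(-180\right) - - 392 \sqrt{110}} = \frac{1}{121320 + 392 \sqrt{110}}$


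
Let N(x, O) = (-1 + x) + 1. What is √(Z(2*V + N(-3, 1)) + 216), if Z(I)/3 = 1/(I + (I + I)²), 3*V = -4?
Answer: 9*√3256435/1105 ≈ 14.698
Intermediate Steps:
V = -4/3 (V = (⅓)*(-4) = -4/3 ≈ -1.3333)
N(x, O) = x
Z(I) = 3/(I + 4*I²) (Z(I) = 3/(I + (I + I)²) = 3/(I + (2*I)²) = 3/(I + 4*I²))
√(Z(2*V + N(-3, 1)) + 216) = √(3/((2*(-4/3) - 3)*(1 + 4*(2*(-4/3) - 3))) + 216) = √(3/((-8/3 - 3)*(1 + 4*(-8/3 - 3))) + 216) = √(3/((-17/3)*(1 + 4*(-17/3))) + 216) = √(3*(-3/17)/(1 - 68/3) + 216) = √(3*(-3/17)/(-65/3) + 216) = √(3*(-3/17)*(-3/65) + 216) = √(27/1105 + 216) = √(238707/1105) = 9*√3256435/1105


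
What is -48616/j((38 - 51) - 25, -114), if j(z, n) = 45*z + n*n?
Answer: -24308/5643 ≈ -4.3076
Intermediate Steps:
j(z, n) = n² + 45*z (j(z, n) = 45*z + n² = n² + 45*z)
-48616/j((38 - 51) - 25, -114) = -48616/((-114)² + 45*((38 - 51) - 25)) = -48616/(12996 + 45*(-13 - 25)) = -48616/(12996 + 45*(-38)) = -48616/(12996 - 1710) = -48616/11286 = -48616*1/11286 = -24308/5643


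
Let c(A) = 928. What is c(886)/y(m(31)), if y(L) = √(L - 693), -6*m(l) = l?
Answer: -928*I*√25134/4189 ≈ -35.121*I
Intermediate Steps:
m(l) = -l/6
y(L) = √(-693 + L)
c(886)/y(m(31)) = 928/(√(-693 - ⅙*31)) = 928/(√(-693 - 31/6)) = 928/(√(-4189/6)) = 928/((I*√25134/6)) = 928*(-I*√25134/4189) = -928*I*√25134/4189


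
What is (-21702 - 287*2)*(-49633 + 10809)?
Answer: 864843424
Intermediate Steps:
(-21702 - 287*2)*(-49633 + 10809) = (-21702 - 574)*(-38824) = -22276*(-38824) = 864843424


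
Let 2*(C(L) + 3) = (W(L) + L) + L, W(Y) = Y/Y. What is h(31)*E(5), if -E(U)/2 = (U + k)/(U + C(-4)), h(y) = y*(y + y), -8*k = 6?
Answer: 32674/3 ≈ 10891.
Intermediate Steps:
k = -¾ (k = -⅛*6 = -¾ ≈ -0.75000)
W(Y) = 1
h(y) = 2*y² (h(y) = y*(2*y) = 2*y²)
C(L) = -5/2 + L (C(L) = -3 + ((1 + L) + L)/2 = -3 + (1 + 2*L)/2 = -3 + (½ + L) = -5/2 + L)
E(U) = -2*(-¾ + U)/(-13/2 + U) (E(U) = -2*(U - ¾)/(U + (-5/2 - 4)) = -2*(-¾ + U)/(U - 13/2) = -2*(-¾ + U)/(-13/2 + U))
h(31)*E(5) = (2*31²)*((3 - 4*5)/(-13 + 2*5)) = (2*961)*((3 - 20)/(-13 + 10)) = 1922*(-17/(-3)) = 1922*(-⅓*(-17)) = 1922*(17/3) = 32674/3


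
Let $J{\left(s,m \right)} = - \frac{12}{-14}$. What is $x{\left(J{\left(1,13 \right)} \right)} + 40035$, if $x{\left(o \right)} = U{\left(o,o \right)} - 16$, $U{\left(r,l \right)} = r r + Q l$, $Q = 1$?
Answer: $\frac{1961009}{49} \approx 40021.0$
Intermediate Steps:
$U{\left(r,l \right)} = l + r^{2}$ ($U{\left(r,l \right)} = r r + 1 l = r^{2} + l = l + r^{2}$)
$J{\left(s,m \right)} = \frac{6}{7}$ ($J{\left(s,m \right)} = \left(-12\right) \left(- \frac{1}{14}\right) = \frac{6}{7}$)
$x{\left(o \right)} = -16 + o + o^{2}$ ($x{\left(o \right)} = \left(o + o^{2}\right) - 16 = -16 + o + o^{2}$)
$x{\left(J{\left(1,13 \right)} \right)} + 40035 = \left(-16 + \frac{6}{7} + \left(\frac{6}{7}\right)^{2}\right) + 40035 = \left(-16 + \frac{6}{7} + \frac{36}{49}\right) + 40035 = - \frac{706}{49} + 40035 = \frac{1961009}{49}$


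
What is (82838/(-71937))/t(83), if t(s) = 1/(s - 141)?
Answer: 4804604/71937 ≈ 66.789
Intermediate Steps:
t(s) = 1/(-141 + s)
(82838/(-71937))/t(83) = (82838/(-71937))/(1/(-141 + 83)) = (82838*(-1/71937))/(1/(-58)) = -82838/(71937*(-1/58)) = -82838/71937*(-58) = 4804604/71937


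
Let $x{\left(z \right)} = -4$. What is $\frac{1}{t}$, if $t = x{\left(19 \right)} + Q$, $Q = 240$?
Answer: $\frac{1}{236} \approx 0.0042373$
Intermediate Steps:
$t = 236$ ($t = -4 + 240 = 236$)
$\frac{1}{t} = \frac{1}{236}$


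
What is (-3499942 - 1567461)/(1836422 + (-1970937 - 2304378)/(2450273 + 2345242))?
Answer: -540017935501/195701888267 ≈ -2.7594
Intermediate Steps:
(-3499942 - 1567461)/(1836422 + (-1970937 - 2304378)/(2450273 + 2345242)) = -5067403/(1836422 - 4275315/4795515) = -5067403/(1836422 - 4275315*1/4795515) = -5067403/(1836422 - 95007/106567) = -5067403/195701888267/106567 = -5067403*106567/195701888267 = -540017935501/195701888267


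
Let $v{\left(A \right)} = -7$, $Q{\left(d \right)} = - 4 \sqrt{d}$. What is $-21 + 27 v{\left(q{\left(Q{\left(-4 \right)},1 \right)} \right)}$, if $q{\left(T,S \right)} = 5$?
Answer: $-210$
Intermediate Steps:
$-21 + 27 v{\left(q{\left(Q{\left(-4 \right)},1 \right)} \right)} = -21 + 27 \left(-7\right) = -21 - 189 = -210$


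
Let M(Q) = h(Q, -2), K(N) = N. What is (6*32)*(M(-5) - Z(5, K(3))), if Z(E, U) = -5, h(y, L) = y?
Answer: 0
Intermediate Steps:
M(Q) = Q
(6*32)*(M(-5) - Z(5, K(3))) = (6*32)*(-5 - 1*(-5)) = 192*(-5 + 5) = 192*0 = 0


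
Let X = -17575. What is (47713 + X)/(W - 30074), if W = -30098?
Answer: -15069/30086 ≈ -0.50086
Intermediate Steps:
(47713 + X)/(W - 30074) = (47713 - 17575)/(-30098 - 30074) = 30138/(-60172) = 30138*(-1/60172) = -15069/30086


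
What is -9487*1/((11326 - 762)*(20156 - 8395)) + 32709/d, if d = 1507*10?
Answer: 2031863995273/936172542140 ≈ 2.1704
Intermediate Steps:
d = 15070
-9487*1/((11326 - 762)*(20156 - 8395)) + 32709/d = -9487*1/((11326 - 762)*(20156 - 8395)) + 32709/15070 = -9487/(11761*10564) + 32709*(1/15070) = -9487/124243204 + 32709/15070 = 2031863995273/936172542140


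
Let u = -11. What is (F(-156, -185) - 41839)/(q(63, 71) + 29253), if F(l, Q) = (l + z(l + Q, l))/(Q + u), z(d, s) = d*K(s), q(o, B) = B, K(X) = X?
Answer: -2063371/1436876 ≈ -1.4360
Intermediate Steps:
z(d, s) = d*s
F(l, Q) = (l + l*(Q + l))/(-11 + Q) (F(l, Q) = (l + (l + Q)*l)/(Q - 11) = (l + (Q + l)*l)/(-11 + Q) = (l + l*(Q + l))/(-11 + Q))
(F(-156, -185) - 41839)/(q(63, 71) + 29253) = (-156*(1 - 185 - 156)/(-11 - 185) - 41839)/(71 + 29253) = (-156*(-340)/(-196) - 41839)/29324 = (-156*(-1/196)*(-340) - 41839)*(1/29324) = (-13260/49 - 41839)*(1/29324) = -2063371/49*1/29324 = -2063371/1436876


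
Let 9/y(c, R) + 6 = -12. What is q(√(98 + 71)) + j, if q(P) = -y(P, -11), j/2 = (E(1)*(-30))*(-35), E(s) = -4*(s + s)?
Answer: -33599/2 ≈ -16800.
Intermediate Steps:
y(c, R) = -½ (y(c, R) = 9/(-6 - 12) = 9/(-18) = 9*(-1/18) = -½)
E(s) = -8*s
j = -16800 (j = 2*((-8*1*(-30))*(-35)) = 2*(-8*(-30)*(-35)) = 2*(240*(-35)) = 2*(-8400) = -16800)
q(P) = ½ (q(P) = -1*(-½) = ½)
q(√(98 + 71)) + j = ½ - 16800 = -33599/2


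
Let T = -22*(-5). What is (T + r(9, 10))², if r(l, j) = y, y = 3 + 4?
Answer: 13689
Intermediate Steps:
T = 110
y = 7
r(l, j) = 7
(T + r(9, 10))² = (110 + 7)² = 117² = 13689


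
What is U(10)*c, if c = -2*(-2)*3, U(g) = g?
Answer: 120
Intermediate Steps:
c = 12 (c = 4*3 = 12)
U(10)*c = 10*12 = 120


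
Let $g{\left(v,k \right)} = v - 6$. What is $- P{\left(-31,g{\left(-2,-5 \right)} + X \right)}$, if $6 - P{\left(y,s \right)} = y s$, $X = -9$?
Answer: $521$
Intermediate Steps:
$g{\left(v,k \right)} = -6 + v$ ($g{\left(v,k \right)} = v - 6 = -6 + v$)
$P{\left(y,s \right)} = 6 - s y$ ($P{\left(y,s \right)} = 6 - y s = 6 - s y$)
$- P{\left(-31,g{\left(-2,-5 \right)} + X \right)} = - (6 - \left(\left(-6 - 2\right) - 9\right) \left(-31\right)) = - (6 - \left(-8 - 9\right) \left(-31\right)) = - (6 - \left(-17\right) \left(-31\right)) = - (6 - 527) = \left(-1\right) \left(-521\right) = 521$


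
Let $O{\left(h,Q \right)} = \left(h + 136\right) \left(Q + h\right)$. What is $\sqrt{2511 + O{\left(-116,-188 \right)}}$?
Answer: $i \sqrt{3569} \approx 59.741 i$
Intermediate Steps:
$O{\left(h,Q \right)} = \left(136 + h\right) \left(Q + h\right)$
$\sqrt{2511 + O{\left(-116,-188 \right)}} = \sqrt{2511 + \left(\left(-116\right)^{2} + 136 \left(-188\right) + 136 \left(-116\right) - -21808\right)} = \sqrt{2511 + \left(13456 - 25568 - 15776 + 21808\right)} = \sqrt{2511 - 6080} = \sqrt{-3569} = i \sqrt{3569}$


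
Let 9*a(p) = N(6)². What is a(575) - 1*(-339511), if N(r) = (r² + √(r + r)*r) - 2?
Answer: 3057187/9 + 272*√3/3 ≈ 3.3984e+5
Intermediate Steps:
N(r) = -2 + r² + √2*r^(3/2) (N(r) = (r² + √(2*r)*r) - 2 = (r² + (√2*√r)*r) - 2 = (r² + √2*r^(3/2)) - 2 = -2 + r² + √2*r^(3/2))
a(p) = (34 + 12*√3)²/9 (a(p) = (-2 + 6² + √2*6^(3/2))²/9 = (-2 + 36 + √2*(6*√6))²/9 = (-2 + 36 + 12*√3)²/9 = (34 + 12*√3)²/9)
a(575) - 1*(-339511) = (1588/9 + 272*√3/3) - 1*(-339511) = (1588/9 + 272*√3/3) + 339511 = 3057187/9 + 272*√3/3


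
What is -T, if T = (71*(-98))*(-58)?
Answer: -403564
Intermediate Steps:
T = 403564 (T = -6958*(-58) = 403564)
-T = -1*403564 = -403564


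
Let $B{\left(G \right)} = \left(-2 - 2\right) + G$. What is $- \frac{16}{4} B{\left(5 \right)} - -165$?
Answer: $161$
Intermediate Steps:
$B{\left(G \right)} = -4 + G$
$- \frac{16}{4} B{\left(5 \right)} - -165 = - \frac{16}{4} \left(-4 + 5\right) - -165 = \left(-16\right) \frac{1}{4} \cdot 1 + 165 = \left(-4\right) 1 + 165 = -4 + 165 = 161$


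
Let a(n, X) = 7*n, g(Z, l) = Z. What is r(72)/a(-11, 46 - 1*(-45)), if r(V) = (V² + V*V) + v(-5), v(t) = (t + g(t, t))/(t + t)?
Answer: -10369/77 ≈ -134.66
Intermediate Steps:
v(t) = 1 (v(t) = (t + t)/(t + t) = (2*t)/((2*t)) = (2*t)*(1/(2*t)) = 1)
r(V) = 1 + 2*V² (r(V) = (V² + V*V) + 1 = (V² + V²) + 1 = 2*V² + 1 = 1 + 2*V²)
r(72)/a(-11, 46 - 1*(-45)) = (1 + 2*72²)/((7*(-11))) = (1 + 2*5184)/(-77) = (1 + 10368)*(-1/77) = 10369*(-1/77) = -10369/77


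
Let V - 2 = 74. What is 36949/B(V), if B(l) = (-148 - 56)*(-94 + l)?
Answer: 36949/3672 ≈ 10.062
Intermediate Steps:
V = 76 (V = 2 + 74 = 76)
B(l) = 19176 - 204*l (B(l) = -204*(-94 + l) = 19176 - 204*l)
36949/B(V) = 36949/(19176 - 204*76) = 36949/(19176 - 15504) = 36949/3672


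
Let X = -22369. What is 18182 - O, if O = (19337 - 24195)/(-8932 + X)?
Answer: 569109924/31301 ≈ 18182.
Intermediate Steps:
O = 4858/31301 (O = (19337 - 24195)/(-8932 - 22369) = -4858/(-31301) = -4858*(-1/31301) = 4858/31301 ≈ 0.15520)
18182 - O = 18182 - 1*4858/31301 = 18182 - 4858/31301 = 569109924/31301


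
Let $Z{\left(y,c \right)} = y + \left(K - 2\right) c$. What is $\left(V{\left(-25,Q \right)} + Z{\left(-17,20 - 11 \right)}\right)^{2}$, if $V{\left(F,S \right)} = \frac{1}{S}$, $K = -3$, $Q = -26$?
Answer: $\frac{2601769}{676} \approx 3848.8$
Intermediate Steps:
$Z{\left(y,c \right)} = y - 5 c$ ($Z{\left(y,c \right)} = y + \left(-3 - 2\right) c = y - 5 c$)
$\left(V{\left(-25,Q \right)} + Z{\left(-17,20 - 11 \right)}\right)^{2} = \left(\frac{1}{-26} - \left(17 + 5 \left(20 - 11\right)\right)\right)^{2} = \left(- \frac{1}{26} - \left(17 + 5 \left(20 - 11\right)\right)\right)^{2} = \left(- \frac{1}{26} - 62\right)^{2} = \left(- \frac{1613}{26}\right)^{2} = \frac{2601769}{676}$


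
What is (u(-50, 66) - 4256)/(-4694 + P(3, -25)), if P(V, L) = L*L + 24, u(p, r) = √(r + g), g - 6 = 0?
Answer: 4256/4045 - 6*√2/4045 ≈ 1.0501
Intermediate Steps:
g = 6 (g = 6 + 0 = 6)
u(p, r) = √(6 + r) (u(p, r) = √(r + 6) = √(6 + r))
P(V, L) = 24 + L² (P(V, L) = L² + 24 = 24 + L²)
(u(-50, 66) - 4256)/(-4694 + P(3, -25)) = (√(6 + 66) - 4256)/(-4694 + (24 + (-25)²)) = (√72 - 4256)/(-4694 + (24 + 625)) = (6*√2 - 4256)/(-4694 + 649) = (-4256 + 6*√2)/(-4045) = (-4256 + 6*√2)*(-1/4045) = 4256/4045 - 6*√2/4045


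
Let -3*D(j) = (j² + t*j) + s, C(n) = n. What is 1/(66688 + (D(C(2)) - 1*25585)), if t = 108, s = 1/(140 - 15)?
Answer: 125/5128708 ≈ 2.4373e-5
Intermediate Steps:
s = 1/125 ≈ 0.0080000
D(j) = -1/375 - 36*j - j²/3 (D(j) = -((j² + 108*j) + 1/125)/3 = -(1/125 + j² + 108*j)/3 = -1/375 - 36*j - j²/3)
1/(66688 + (D(C(2)) - 1*25585)) = 1/(66688 + ((-1/375 - 36*2 - ⅓*2²) - 1*25585)) = 1/(66688 + ((-1/375 - 72 - ⅓*4) - 25585)) = 1/(66688 + ((-1/375 - 72 - 4/3) - 25585)) = 1/(66688 + (-9167/125 - 25585)) = 1/(66688 - 3207292/125) = 1/(5128708/125) = 125/5128708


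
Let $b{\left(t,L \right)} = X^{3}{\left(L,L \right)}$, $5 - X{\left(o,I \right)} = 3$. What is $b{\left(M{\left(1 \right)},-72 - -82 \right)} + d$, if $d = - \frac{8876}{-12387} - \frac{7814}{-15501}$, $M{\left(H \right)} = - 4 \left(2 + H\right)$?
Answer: $\frac{590155330}{64003629} \approx 9.2207$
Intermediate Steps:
$X{\left(o,I \right)} = 2$ ($X{\left(o,I \right)} = 5 - 3 = 2$)
$M{\left(H \right)} = -8 - 4 H$
$b{\left(t,L \right)} = 8$ ($b{\left(t,L \right)} = 2^{3} = 8$)
$d = \frac{78126298}{64003629}$ ($d = \left(-8876\right) \left(- \frac{1}{12387}\right) - - \frac{7814}{15501} = \frac{8876}{12387} + \frac{7814}{15501} = \frac{78126298}{64003629} \approx 1.2207$)
$b{\left(M{\left(1 \right)},-72 - -82 \right)} + d = 8 + \frac{78126298}{64003629} = \frac{590155330}{64003629}$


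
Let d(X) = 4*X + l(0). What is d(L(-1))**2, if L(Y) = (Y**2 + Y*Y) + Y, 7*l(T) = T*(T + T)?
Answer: 16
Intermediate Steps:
l(T) = 2*T**2/7 (l(T) = (T*(T + T))/7 = (T*(2*T))/7 = (2*T**2)/7 = 2*T**2/7)
L(Y) = Y + 2*Y**2 (L(Y) = (Y**2 + Y**2) + Y = 2*Y**2 + Y = Y + 2*Y**2)
d(X) = 4*X (d(X) = 4*X + (2/7)*0**2 = 4*X + (2/7)*0 = 4*X + 0 = 4*X)
d(L(-1))**2 = (4*(-(1 + 2*(-1))))**2 = (4*(-(1 - 2)))**2 = (4*(-1*(-1)))**2 = (4*1)**2 = 4**2 = 16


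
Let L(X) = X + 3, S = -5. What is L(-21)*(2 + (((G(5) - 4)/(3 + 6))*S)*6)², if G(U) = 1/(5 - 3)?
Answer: -3362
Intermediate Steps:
L(X) = 3 + X
G(U) = ½ (G(U) = 1/2 = ½)
L(-21)*(2 + (((G(5) - 4)/(3 + 6))*S)*6)² = (3 - 21)*(2 + (((½ - 4)/(3 + 6))*(-5))*6)² = -18*(2 + (-7/2/9*(-5))*6)² = -18*(2 + (-7/2*⅑*(-5))*6)² = -18*(2 - 7/18*(-5)*6)² = -18*(2 + (35/18)*6)² = -18*(2 + 35/3)² = -18*(41/3)² = -18*1681/9 = -3362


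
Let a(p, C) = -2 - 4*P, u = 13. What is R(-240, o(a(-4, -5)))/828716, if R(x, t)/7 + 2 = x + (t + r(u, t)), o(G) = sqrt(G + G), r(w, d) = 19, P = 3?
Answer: -223/118388 + I*sqrt(7)/59194 ≈ -0.0018836 + 4.4696e-5*I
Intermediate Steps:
a(p, C) = -14 (a(p, C) = -2 - 4*3 = -2 - 12 = -14)
o(G) = sqrt(2)*sqrt(G) (o(G) = sqrt(2*G) = sqrt(2)*sqrt(G))
R(x, t) = 119 + 7*t + 7*x (R(x, t) = -14 + 7*(x + (t + 19)) = -14 + 7*(x + (19 + t)) = -14 + 7*(19 + t + x) = -14 + (133 + 7*t + 7*x) = 119 + 7*t + 7*x)
R(-240, o(a(-4, -5)))/828716 = (119 + 7*(sqrt(2)*sqrt(-14)) + 7*(-240))/828716 = (119 + 7*(sqrt(2)*(I*sqrt(14))) - 1680)*(1/828716) = (119 + 7*(2*I*sqrt(7)) - 1680)*(1/828716) = (119 + 14*I*sqrt(7) - 1680)*(1/828716) = (-1561 + 14*I*sqrt(7))*(1/828716) = -223/118388 + I*sqrt(7)/59194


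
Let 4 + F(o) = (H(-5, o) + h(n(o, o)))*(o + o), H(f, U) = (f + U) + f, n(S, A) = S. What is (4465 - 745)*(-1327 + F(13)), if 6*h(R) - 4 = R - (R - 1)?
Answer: -4580560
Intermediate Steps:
H(f, U) = U + 2*f (H(f, U) = (U + f) + f = U + 2*f)
h(R) = ⅚ (h(R) = ⅔ + (R - (R - 1))/6 = ⅔ + (R - (-1 + R))/6 = ⅔ + (R + (1 - R))/6 = ⅔ + (⅙)*1 = ⅔ + ⅙ = ⅚)
F(o) = -4 + 2*o*(-55/6 + o) (F(o) = -4 + ((o + 2*(-5)) + ⅚)*(o + o) = -4 + ((o - 10) + ⅚)*(2*o) = -4 + ((-10 + o) + ⅚)*(2*o) = -4 + (-55/6 + o)*(2*o) = -4 + 2*o*(-55/6 + o))
(4465 - 745)*(-1327 + F(13)) = (4465 - 745)*(-1327 + (-4 + 2*13² - 55/3*13)) = 3720*(-1327 + (-4 + 2*169 - 715/3)) = 3720*(-1327 + (-4 + 338 - 715/3)) = 3720*(-1327 + 287/3) = 3720*(-3694/3) = -4580560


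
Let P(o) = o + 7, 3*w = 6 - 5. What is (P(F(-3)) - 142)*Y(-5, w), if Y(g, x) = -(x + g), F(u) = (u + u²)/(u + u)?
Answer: -1904/3 ≈ -634.67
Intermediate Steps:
w = ⅓ (w = (6 - 5)/3 = (⅓)*1 = ⅓ ≈ 0.33333)
F(u) = (u + u²)/(2*u) (F(u) = (u + u²)/((2*u)) = (u + u²)*(1/(2*u)) = (u + u²)/(2*u))
Y(g, x) = -g - x (Y(g, x) = -(g + x) = -g - x)
P(o) = 7 + o
(P(F(-3)) - 142)*Y(-5, w) = ((7 + (½ + (½)*(-3))) - 142)*(-1*(-5) - 1*⅓) = ((7 + (½ - 3/2)) - 142)*(5 - ⅓) = ((7 - 1) - 142)*(14/3) = (6 - 142)*(14/3) = -136*14/3 = -1904/3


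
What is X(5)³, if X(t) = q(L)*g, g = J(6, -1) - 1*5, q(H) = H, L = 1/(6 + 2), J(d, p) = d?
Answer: 1/512 ≈ 0.0019531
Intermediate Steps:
L = ⅛ (L = 1/8 = ⅛ ≈ 0.12500)
g = 1 (g = 6 - 1*5 = 6 - 5 = 1)
X(t) = ⅛ (X(t) = (⅛)*1 = ⅛)
X(5)³ = (⅛)³ = 1/512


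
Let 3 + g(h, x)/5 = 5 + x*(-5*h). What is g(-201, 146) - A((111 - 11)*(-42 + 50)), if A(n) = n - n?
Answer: 733660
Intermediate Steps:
g(h, x) = 10 - 25*h*x (g(h, x) = -15 + 5*(5 + x*(-5*h)) = -15 + 5*(5 - 5*h*x) = -15 + (25 - 25*h*x) = 10 - 25*h*x)
A(n) = 0
g(-201, 146) - A((111 - 11)*(-42 + 50)) = (10 - 25*(-201)*146) - 1*0 = (10 + 733650) + 0 = 733660 + 0 = 733660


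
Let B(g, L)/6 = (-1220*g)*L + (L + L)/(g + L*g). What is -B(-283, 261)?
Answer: -20044524351114/37073 ≈ -5.4068e+8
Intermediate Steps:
B(g, L) = -7320*L*g + 12*L/(g + L*g) (B(g, L) = 6*((-1220*g)*L + (L + L)/(g + L*g)) = 6*(-1220*L*g + (2*L)/(g + L*g)) = 6*(-1220*L*g + 2*L/(g + L*g)) = -7320*L*g + 12*L/(g + L*g))
-B(-283, 261) = -12*261*(1 - 610*(-283)² - 610*261*(-283)²)/((-283)*(1 + 261)) = -12*261*(-1)*(1 - 610*80089 - 610*261*80089)/(283*262) = -12*261*(-1)*(1 - 48854290 - 12750969690)/(283*262) = -12*261*(-1)*(-12799823979)/(283*262) = -1*20044524351114/37073 = -20044524351114/37073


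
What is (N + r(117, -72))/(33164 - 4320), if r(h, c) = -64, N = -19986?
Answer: -10025/14422 ≈ -0.69512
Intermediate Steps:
(N + r(117, -72))/(33164 - 4320) = (-19986 - 64)/(33164 - 4320) = -20050/28844 = -20050*1/28844 = -10025/14422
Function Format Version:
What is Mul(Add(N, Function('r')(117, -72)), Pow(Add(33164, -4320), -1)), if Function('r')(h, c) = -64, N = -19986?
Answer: Rational(-10025, 14422) ≈ -0.69512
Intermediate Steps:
Mul(Add(N, Function('r')(117, -72)), Pow(Add(33164, -4320), -1)) = Mul(Add(-19986, -64), Pow(Add(33164, -4320), -1)) = Mul(-20050, Pow(28844, -1)) = Mul(-20050, Rational(1, 28844)) = Rational(-10025, 14422)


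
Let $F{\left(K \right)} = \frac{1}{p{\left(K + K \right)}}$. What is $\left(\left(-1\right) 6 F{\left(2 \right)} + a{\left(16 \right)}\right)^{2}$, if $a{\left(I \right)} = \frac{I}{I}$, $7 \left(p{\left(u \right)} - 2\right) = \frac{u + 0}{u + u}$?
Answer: $\frac{3025}{841} \approx 3.5969$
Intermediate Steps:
$p{\left(u \right)} = \frac{29}{14}$ ($p{\left(u \right)} = 2 + \frac{\left(u + 0\right) \frac{1}{u + u}}{7} = 2 + \frac{u \frac{1}{2 u}}{7} = 2 + \frac{1}{7} \cdot \frac{1}{2} = 2 + \frac{1}{14} = \frac{29}{14}$)
$F{\left(K \right)} = \frac{14}{29}$ ($F{\left(K \right)} = \frac{1}{\frac{29}{14}} = \frac{14}{29}$)
$a{\left(I \right)} = 1$
$\left(\left(-1\right) 6 F{\left(2 \right)} + a{\left(16 \right)}\right)^{2} = \left(\left(-1\right) 6 \cdot \frac{14}{29} + 1\right)^{2} = \left(\left(-6\right) \frac{14}{29} + 1\right)^{2} = \left(- \frac{84}{29} + 1\right)^{2} = \left(- \frac{55}{29}\right)^{2} = \frac{3025}{841}$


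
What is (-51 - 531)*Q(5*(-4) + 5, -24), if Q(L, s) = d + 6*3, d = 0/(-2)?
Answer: -10476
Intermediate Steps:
d = 0 (d = 0*(-½) = 0)
Q(L, s) = 18 (Q(L, s) = 0 + 6*3 = 0 + 18 = 18)
(-51 - 531)*Q(5*(-4) + 5, -24) = (-51 - 531)*18 = -582*18 = -10476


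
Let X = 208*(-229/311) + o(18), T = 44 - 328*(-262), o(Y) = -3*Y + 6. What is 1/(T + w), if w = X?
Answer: 311/26677220 ≈ 1.1658e-5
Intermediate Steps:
o(Y) = 6 - 3*Y
T = 85980 (T = 44 + 85936 = 85980)
X = -62560/311 (X = 208*(-229/311) + (6 - 3*18) = 208*(-229*1/311) + (6 - 54) = 208*(-229/311) - 48 = -47632/311 - 48 = -62560/311 ≈ -201.16)
w = -62560/311 ≈ -201.16
1/(T + w) = 1/(85980 - 62560/311) = 1/(26677220/311) = 311/26677220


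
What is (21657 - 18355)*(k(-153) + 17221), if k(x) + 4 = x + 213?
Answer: 57048654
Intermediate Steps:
k(x) = 209 + x (k(x) = -4 + (x + 213) = -4 + (213 + x) = 209 + x)
(21657 - 18355)*(k(-153) + 17221) = (21657 - 18355)*((209 - 153) + 17221) = 3302*(56 + 17221) = 3302*17277 = 57048654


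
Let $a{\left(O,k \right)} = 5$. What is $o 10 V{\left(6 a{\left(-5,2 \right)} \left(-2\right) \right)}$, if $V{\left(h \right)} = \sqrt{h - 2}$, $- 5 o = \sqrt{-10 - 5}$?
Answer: $2 \sqrt{930} \approx 60.992$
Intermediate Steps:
$o = - \frac{i \sqrt{15}}{5}$ ($o = - \frac{\sqrt{-10 - 5}}{5} = - \frac{\sqrt{-15}}{5} = - \frac{i \sqrt{15}}{5} \approx - 0.7746 i$)
$V{\left(h \right)} = \sqrt{-2 + h}$
$o 10 V{\left(6 a{\left(-5,2 \right)} \left(-2\right) \right)} = - \frac{i \sqrt{15}}{5} \cdot 10 \sqrt{-2 + 6 \cdot 5 \left(-2\right)} = - 2 i \sqrt{15} \sqrt{-2 + 30 \left(-2\right)} = - 2 i \sqrt{15} \sqrt{-2 - 60} = - 2 i \sqrt{15} \sqrt{-62} = - 2 i \sqrt{15} i \sqrt{62} = 2 \sqrt{930}$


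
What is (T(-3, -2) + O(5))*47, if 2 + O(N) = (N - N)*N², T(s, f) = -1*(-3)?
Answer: 47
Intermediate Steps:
T(s, f) = 3
O(N) = -2 (O(N) = -2 + (N - N)*N² = -2 + 0*N² = -2 + 0 = -2)
(T(-3, -2) + O(5))*47 = (3 - 2)*47 = 1*47 = 47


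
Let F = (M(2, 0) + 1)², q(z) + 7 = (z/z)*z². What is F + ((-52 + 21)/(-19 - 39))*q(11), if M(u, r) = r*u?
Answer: 1796/29 ≈ 61.931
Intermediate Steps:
q(z) = -7 + z² (q(z) = -7 + (z/z)*z² = -7 + 1*z² = -7 + z²)
F = 1 (F = (0*2 + 1)² = (0 + 1)² = 1² = 1)
F + ((-52 + 21)/(-19 - 39))*q(11) = 1 + ((-52 + 21)/(-19 - 39))*(-7 + 11²) = 1 + (-31/(-58))*(-7 + 121) = 1 - 31*(-1/58)*114 = 1 + (31/58)*114 = 1 + 1767/29 = 1796/29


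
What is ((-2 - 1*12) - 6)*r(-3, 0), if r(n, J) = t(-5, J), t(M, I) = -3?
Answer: 60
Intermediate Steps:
r(n, J) = -3
((-2 - 1*12) - 6)*r(-3, 0) = ((-2 - 1*12) - 6)*(-3) = ((-2 - 12) - 6)*(-3) = (-14 - 6)*(-3) = -20*(-3) = 60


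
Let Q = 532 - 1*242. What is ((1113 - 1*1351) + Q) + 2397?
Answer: 2449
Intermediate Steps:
Q = 290 (Q = 532 - 242 = 290)
((1113 - 1*1351) + Q) + 2397 = ((1113 - 1*1351) + 290) + 2397 = ((1113 - 1351) + 290) + 2397 = (-238 + 290) + 2397 = 52 + 2397 = 2449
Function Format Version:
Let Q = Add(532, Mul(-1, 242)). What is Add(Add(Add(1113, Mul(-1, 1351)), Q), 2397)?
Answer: 2449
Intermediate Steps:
Q = 290 (Q = Add(532, -242) = 290)
Add(Add(Add(1113, Mul(-1, 1351)), Q), 2397) = Add(Add(Add(1113, Mul(-1, 1351)), 290), 2397) = Add(Add(Add(1113, -1351), 290), 2397) = Add(Add(-238, 290), 2397) = Add(52, 2397) = 2449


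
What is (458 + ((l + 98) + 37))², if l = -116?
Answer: 227529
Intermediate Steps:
(458 + ((l + 98) + 37))² = (458 + ((-116 + 98) + 37))² = (458 + (-18 + 37))² = (458 + 19)² = 477² = 227529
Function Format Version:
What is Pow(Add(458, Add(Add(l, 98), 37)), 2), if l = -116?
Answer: 227529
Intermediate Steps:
Pow(Add(458, Add(Add(l, 98), 37)), 2) = Pow(Add(458, Add(Add(-116, 98), 37)), 2) = Pow(Add(458, Add(-18, 37)), 2) = Pow(Add(458, 19), 2) = Pow(477, 2) = 227529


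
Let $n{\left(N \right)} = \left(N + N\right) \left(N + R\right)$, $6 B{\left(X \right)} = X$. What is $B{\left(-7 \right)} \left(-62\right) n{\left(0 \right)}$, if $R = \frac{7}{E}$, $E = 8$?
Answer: $0$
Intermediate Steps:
$B{\left(X \right)} = \frac{X}{6}$
$R = \frac{7}{8} \approx 0.875$
$n{\left(N \right)} = 2 N \left(\frac{7}{8} + N\right)$ ($n{\left(N \right)} = \left(N + N\right) \left(N + \frac{7}{8}\right) = 2 N \left(\frac{7}{8} + N\right)$)
$B{\left(-7 \right)} \left(-62\right) n{\left(0 \right)} = \frac{1}{6} \left(-7\right) \left(-62\right) \frac{1}{4} \cdot 0 \left(7 + 8 \cdot 0\right) = \left(- \frac{7}{6}\right) \left(-62\right) \frac{1}{4} \cdot 0 \left(7 + 0\right) = \frac{217 \cdot \frac{1}{4} \cdot 0 \cdot 7}{3} = \frac{217}{3} \cdot 0 = 0$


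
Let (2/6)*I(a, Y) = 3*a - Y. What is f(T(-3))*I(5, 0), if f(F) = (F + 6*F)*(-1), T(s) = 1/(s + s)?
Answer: 105/2 ≈ 52.500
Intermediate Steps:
T(s) = 1/(2*s)
I(a, Y) = -3*Y + 9*a (I(a, Y) = 3*(3*a - Y) = 3*(-Y + 3*a) = -3*Y + 9*a)
f(F) = -7*F (f(F) = (7*F)*(-1) = -7*F)
f(T(-3))*I(5, 0) = (-7/(2*(-3)))*(-3*0 + 9*5) = (-7*(-1)/(2*3))*(0 + 45) = -7*(-1/6)*45 = (7/6)*45 = 105/2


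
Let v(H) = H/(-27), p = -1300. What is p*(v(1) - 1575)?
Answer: 55283800/27 ≈ 2.0475e+6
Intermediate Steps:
v(H) = -H/27 (v(H) = H*(-1/27) = -H/27)
p*(v(1) - 1575) = -1300*(-1/27*1 - 1575) = -1300*(-1/27 - 1575) = -1300*(-42526/27) = 55283800/27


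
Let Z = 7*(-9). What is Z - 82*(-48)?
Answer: 3873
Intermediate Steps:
Z = -63
Z - 82*(-48) = -63 - 82*(-48) = -63 + 3936 = 3873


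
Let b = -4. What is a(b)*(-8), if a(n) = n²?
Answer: -128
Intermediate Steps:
a(b)*(-8) = (-4)²*(-8) = 16*(-8) = -128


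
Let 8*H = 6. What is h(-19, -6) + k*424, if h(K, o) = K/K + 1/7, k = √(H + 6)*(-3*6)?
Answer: 8/7 - 11448*√3 ≈ -19827.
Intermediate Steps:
H = ¾ (H = (⅛)*6 = ¾ ≈ 0.75000)
k = -27*√3 (k = √(¾ + 6)*(-3*6) = √(27/4)*(-18) = (3*√3/2)*(-18) = -27*√3 ≈ -46.765)
h(K, o) = 8/7 (h(K, o) = 1 + 1*(⅐) = 1 + ⅐ = 8/7)
h(-19, -6) + k*424 = 8/7 - 27*√3*424 = 8/7 - 11448*√3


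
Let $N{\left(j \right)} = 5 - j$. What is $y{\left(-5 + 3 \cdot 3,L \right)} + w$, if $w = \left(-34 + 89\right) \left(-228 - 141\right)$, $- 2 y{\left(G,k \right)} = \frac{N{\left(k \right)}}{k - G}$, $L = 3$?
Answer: $-20294$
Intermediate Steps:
$y{\left(G,k \right)} = - \frac{5 - k}{2 \left(k - G\right)}$ ($y{\left(G,k \right)} = - \frac{\left(5 - k\right) \frac{1}{k - G}}{2} = - \frac{\frac{1}{k - G} \left(5 - k\right)}{2} = - \frac{5 - k}{2 \left(k - G\right)}$)
$w = -20295$ ($w = 55 \left(-369\right) = -20295$)
$y{\left(-5 + 3 \cdot 3,L \right)} + w = \frac{5 - 3}{2 \left(\left(-5 + 3 \cdot 3\right) - 3\right)} - 20295 = \frac{5 - 3}{2 \left(\left(-5 + 9\right) - 3\right)} - 20295 = \frac{1}{2} \frac{1}{4 - 3} \cdot 2 - 20295 = \frac{1}{2} \cdot 1^{-1} \cdot 2 - 20295 = \frac{1}{2} \cdot 1 \cdot 2 - 20295 = 1 - 20295 = -20294$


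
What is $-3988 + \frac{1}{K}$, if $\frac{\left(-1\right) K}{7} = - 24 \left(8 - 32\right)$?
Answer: $- \frac{16079617}{4032} \approx -3988.0$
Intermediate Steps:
$K = -4032$ ($K = - 7 \left(- 24 \left(8 - 32\right)\right) = - 7 \left(\left(-24\right) \left(-24\right)\right) = \left(-7\right) 576 = -4032$)
$-3988 + \frac{1}{K} = -3988 + \frac{1}{-4032} = -3988 - \frac{1}{4032} = - \frac{16079617}{4032}$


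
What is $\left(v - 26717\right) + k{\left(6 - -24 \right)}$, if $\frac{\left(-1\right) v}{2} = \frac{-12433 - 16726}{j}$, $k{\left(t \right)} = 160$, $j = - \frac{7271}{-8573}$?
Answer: $\frac{306864267}{7271} \approx 42204.0$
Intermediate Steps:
$j = \frac{7271}{8573}$ ($j = \left(-7271\right) \left(- \frac{1}{8573}\right) = \frac{7271}{8573} \approx 0.84813$)
$v = \frac{499960214}{7271}$ ($v = - 2 \frac{-12433 - 16726}{\frac{7271}{8573}} = - 2 \left(\left(-29159\right) \frac{8573}{7271}\right) = \left(-2\right) \left(- \frac{249980107}{7271}\right) = \frac{499960214}{7271} \approx 68761.0$)
$\left(v - 26717\right) + k{\left(6 - -24 \right)} = \left(\frac{499960214}{7271} - 26717\right) + 160 = \frac{305700907}{7271} + 160 = \frac{306864267}{7271}$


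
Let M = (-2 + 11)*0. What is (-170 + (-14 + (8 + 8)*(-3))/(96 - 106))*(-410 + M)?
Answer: 67158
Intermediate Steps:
M = 0 (M = 9*0 = 0)
(-170 + (-14 + (8 + 8)*(-3))/(96 - 106))*(-410 + M) = (-170 + (-14 + (8 + 8)*(-3))/(96 - 106))*(-410 + 0) = (-170 + (-14 + 16*(-3))/(-10))*(-410) = (-170 + (-14 - 48)*(-⅒))*(-410) = (-170 - 62*(-⅒))*(-410) = (-170 + 31/5)*(-410) = -819/5*(-410) = 67158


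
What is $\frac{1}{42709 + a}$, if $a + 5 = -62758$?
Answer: $- \frac{1}{20054} \approx -4.9865 \cdot 10^{-5}$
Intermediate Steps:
$a = -62763$ ($a = -5 - 62758 = -62763$)
$\frac{1}{42709 + a} = \frac{1}{42709 - 62763} = \frac{1}{-20054} = - \frac{1}{20054}$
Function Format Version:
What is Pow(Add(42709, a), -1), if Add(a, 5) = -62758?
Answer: Rational(-1, 20054) ≈ -4.9865e-5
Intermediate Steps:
a = -62763 (a = Add(-5, -62758) = -62763)
Pow(Add(42709, a), -1) = Pow(Add(42709, -62763), -1) = Pow(-20054, -1) = Rational(-1, 20054)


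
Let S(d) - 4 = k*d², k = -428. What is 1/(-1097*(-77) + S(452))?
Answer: -1/87357639 ≈ -1.1447e-8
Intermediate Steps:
S(d) = 4 - 428*d²
1/(-1097*(-77) + S(452)) = 1/(-1097*(-77) + (4 - 428*452²)) = 1/(84469 + (4 - 428*204304)) = 1/(84469 + (4 - 87442112)) = 1/(84469 - 87442108) = 1/(-87357639) = -1/87357639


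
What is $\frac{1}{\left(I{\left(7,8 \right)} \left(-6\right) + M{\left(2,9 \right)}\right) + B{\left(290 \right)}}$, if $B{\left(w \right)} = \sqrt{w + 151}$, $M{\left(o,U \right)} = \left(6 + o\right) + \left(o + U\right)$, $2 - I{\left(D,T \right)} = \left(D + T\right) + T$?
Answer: $\frac{1}{166} \approx 0.0060241$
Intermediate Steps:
$I{\left(D,T \right)} = 2 - D - 2 T$ ($I{\left(D,T \right)} = 2 - \left(\left(D + T\right) + T\right) = 2 - \left(D + 2 T\right) = 2 - D - 2 T$)
$M{\left(o,U \right)} = 6 + U + 2 o$ ($M{\left(o,U \right)} = \left(6 + o\right) + \left(U + o\right) = 6 + U + 2 o$)
$B{\left(w \right)} = \sqrt{151 + w}$
$\frac{1}{\left(I{\left(7,8 \right)} \left(-6\right) + M{\left(2,9 \right)}\right) + B{\left(290 \right)}} = \frac{1}{\left(\left(2 - 7 - 16\right) \left(-6\right) + \left(6 + 9 + 2 \cdot 2\right)\right) + \sqrt{151 + 290}} = \frac{1}{\left(\left(2 - 7 - 16\right) \left(-6\right) + \left(6 + 9 + 4\right)\right) + \sqrt{441}} = \frac{1}{\left(\left(-21\right) \left(-6\right) + 19\right) + 21} = \frac{1}{\left(126 + 19\right) + 21} = \frac{1}{145 + 21} = \frac{1}{166}$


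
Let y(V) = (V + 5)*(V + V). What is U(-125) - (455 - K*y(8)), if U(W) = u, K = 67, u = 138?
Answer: 13619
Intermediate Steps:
y(V) = 2*V*(5 + V) (y(V) = (5 + V)*(2*V) = 2*V*(5 + V))
U(W) = 138
U(-125) - (455 - K*y(8)) = 138 - (455 - 67*2*8*(5 + 8)) = 138 - (455 - 67*2*8*13) = 138 - (455 - 67*208) = 138 - (455 - 1*13936) = 138 - (455 - 13936) = 138 - 1*(-13481) = 138 + 13481 = 13619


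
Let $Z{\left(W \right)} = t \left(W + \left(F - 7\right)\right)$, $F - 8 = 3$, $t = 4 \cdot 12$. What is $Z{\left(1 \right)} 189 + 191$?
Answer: $45551$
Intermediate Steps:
$t = 48$
$F = 11$ ($F = 8 + 3 = 11$)
$Z{\left(W \right)} = 192 + 48 W$ ($Z{\left(W \right)} = 48 \left(W + \left(11 - 7\right)\right) = 48 \left(W + 4\right) = 48 \left(4 + W\right) = 192 + 48 W$)
$Z{\left(1 \right)} 189 + 191 = \left(192 + 48 \cdot 1\right) 189 + 191 = \left(192 + 48\right) 189 + 191 = 240 \cdot 189 + 191 = 45360 + 191 = 45551$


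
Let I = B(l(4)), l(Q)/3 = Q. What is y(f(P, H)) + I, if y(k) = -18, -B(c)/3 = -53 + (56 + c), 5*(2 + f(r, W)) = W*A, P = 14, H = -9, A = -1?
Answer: -63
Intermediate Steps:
l(Q) = 3*Q
f(r, W) = -2 - W/5 (f(r, W) = -2 + (W*(-1))/5 = -2 + (-W)/5 = -2 - W/5)
B(c) = -9 - 3*c (B(c) = -3*(-53 + (56 + c)) = -3*(3 + c) = -9 - 3*c)
I = -45 (I = -9 - 9*4 = -9 - 3*12 = -9 - 36 = -45)
y(f(P, H)) + I = -18 - 45 = -63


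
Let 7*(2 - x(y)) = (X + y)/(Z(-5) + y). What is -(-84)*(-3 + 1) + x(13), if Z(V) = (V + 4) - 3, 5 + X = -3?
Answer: -10463/63 ≈ -166.08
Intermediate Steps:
X = -8 (X = -5 - 3 = -8)
Z(V) = 1 + V (Z(V) = (4 + V) - 3 = 1 + V)
x(y) = 2 - (-8 + y)/(7*(-4 + y)) (x(y) = 2 - (-8 + y)/(7*((1 - 5) + y)) = 2 - (-8 + y)/(7*(-4 + y)))
-(-84)*(-3 + 1) + x(13) = -(-84)*(-3 + 1) + (-48 + 13*13)/(7*(-4 + 13)) = -(-84)*(-2) + (⅐)*(-48 + 169)/9 = -21*8 + (⅐)*(⅑)*121 = -168 + 121/63 = -10463/63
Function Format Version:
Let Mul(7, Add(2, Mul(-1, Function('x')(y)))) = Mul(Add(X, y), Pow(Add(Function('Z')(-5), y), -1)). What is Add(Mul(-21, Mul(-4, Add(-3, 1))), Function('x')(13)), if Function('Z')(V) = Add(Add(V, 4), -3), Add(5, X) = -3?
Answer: Rational(-10463, 63) ≈ -166.08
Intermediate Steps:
X = -8 (X = Add(-5, -3) = -8)
Function('Z')(V) = Add(1, V) (Function('Z')(V) = Add(Add(4, V), -3) = Add(1, V))
Function('x')(y) = Add(2, Mul(Rational(-1, 7), Pow(Add(-4, y), -1), Add(-8, y))) (Function('x')(y) = Add(2, Mul(Rational(-1, 7), Mul(Add(-8, y), Pow(Add(Add(1, -5), y), -1)))) = Add(2, Mul(Rational(-1, 7), Mul(Add(-8, y), Pow(Add(-4, y), -1)))) = Add(2, Mul(Rational(-1, 7), Mul(Pow(Add(-4, y), -1), Add(-8, y)))) = Add(2, Mul(Rational(-1, 7), Pow(Add(-4, y), -1), Add(-8, y))))
Add(Mul(-21, Mul(-4, Add(-3, 1))), Function('x')(13)) = Add(Mul(-21, Mul(-4, Add(-3, 1))), Mul(Rational(1, 7), Pow(Add(-4, 13), -1), Add(-48, Mul(13, 13)))) = Add(Mul(-21, Mul(-4, -2)), Mul(Rational(1, 7), Pow(9, -1), Add(-48, 169))) = Add(Mul(-21, 8), Mul(Rational(1, 7), Rational(1, 9), 121)) = Add(-168, Rational(121, 63)) = Rational(-10463, 63)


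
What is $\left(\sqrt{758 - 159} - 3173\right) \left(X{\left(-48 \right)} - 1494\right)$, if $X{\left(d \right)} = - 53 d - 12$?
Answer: $-3293574 + 1038 \sqrt{599} \approx -3.2682 \cdot 10^{6}$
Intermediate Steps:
$X{\left(d \right)} = -12 - 53 d$
$\left(\sqrt{758 - 159} - 3173\right) \left(X{\left(-48 \right)} - 1494\right) = \left(\sqrt{758 - 159} - 3173\right) \left(\left(-12 - -2544\right) - 1494\right) = \left(\sqrt{599} - 3173\right) \left(\left(-12 + 2544\right) - 1494\right) = \left(-3173 + \sqrt{599}\right) \left(2532 - 1494\right) = \left(-3173 + \sqrt{599}\right) 1038 = -3293574 + 1038 \sqrt{599}$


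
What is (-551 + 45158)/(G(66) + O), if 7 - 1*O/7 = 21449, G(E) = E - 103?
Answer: -44607/150131 ≈ -0.29712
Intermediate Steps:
G(E) = -103 + E
O = -150094 (O = 49 - 7*21449 = 49 - 150143 = -150094)
(-551 + 45158)/(G(66) + O) = (-551 + 45158)/((-103 + 66) - 150094) = 44607/(-37 - 150094) = 44607/(-150131) = 44607*(-1/150131) = -44607/150131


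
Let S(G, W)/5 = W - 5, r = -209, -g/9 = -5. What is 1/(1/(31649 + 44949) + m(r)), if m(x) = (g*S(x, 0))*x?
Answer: 76598/18010104751 ≈ 4.2531e-6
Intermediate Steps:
g = 45 (g = -9*(-5) = 45)
S(G, W) = -25 + 5*W (S(G, W) = 5*(W - 5) = 5*(-5 + W) = -25 + 5*W)
m(x) = -1125*x (m(x) = (45*(-25 + 5*0))*x = (45*(-25 + 0))*x = (45*(-25))*x = -1125*x)
1/(1/(31649 + 44949) + m(r)) = 1/(1/(31649 + 44949) - 1125*(-209)) = 1/(1/76598 + 235125) = 1/(18010104751/76598) = 76598/18010104751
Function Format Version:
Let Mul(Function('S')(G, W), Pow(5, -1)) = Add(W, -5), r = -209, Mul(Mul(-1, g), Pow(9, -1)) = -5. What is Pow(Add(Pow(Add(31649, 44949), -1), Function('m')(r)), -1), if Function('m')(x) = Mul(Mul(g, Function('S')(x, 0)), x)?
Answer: Rational(76598, 18010104751) ≈ 4.2531e-6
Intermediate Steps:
g = 45 (g = Mul(-9, -5) = 45)
Function('S')(G, W) = Add(-25, Mul(5, W)) (Function('S')(G, W) = Mul(5, Add(W, -5)) = Mul(5, Add(-5, W)) = Add(-25, Mul(5, W)))
Function('m')(x) = Mul(-1125, x) (Function('m')(x) = Mul(Mul(45, Add(-25, Mul(5, 0))), x) = Mul(Mul(45, Add(-25, 0)), x) = Mul(Mul(45, -25), x) = Mul(-1125, x))
Pow(Add(Pow(Add(31649, 44949), -1), Function('m')(r)), -1) = Pow(Add(Pow(Add(31649, 44949), -1), Mul(-1125, -209)), -1) = Pow(Add(Pow(76598, -1), 235125), -1) = Pow(Add(Rational(1, 76598), 235125), -1) = Pow(Rational(18010104751, 76598), -1) = Rational(76598, 18010104751)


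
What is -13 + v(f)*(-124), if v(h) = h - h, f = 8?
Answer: -13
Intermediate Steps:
v(h) = 0
-13 + v(f)*(-124) = -13 + 0*(-124) = -13 + 0 = -13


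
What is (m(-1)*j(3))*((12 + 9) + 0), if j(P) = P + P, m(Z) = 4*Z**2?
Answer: 504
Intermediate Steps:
j(P) = 2*P
(m(-1)*j(3))*((12 + 9) + 0) = ((4*(-1)**2)*(2*3))*((12 + 9) + 0) = ((4*1)*6)*(21 + 0) = (4*6)*21 = 24*21 = 504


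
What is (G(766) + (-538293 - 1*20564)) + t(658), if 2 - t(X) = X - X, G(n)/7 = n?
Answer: -553493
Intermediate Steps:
G(n) = 7*n
t(X) = 2 (t(X) = 2 - (X - X) = 2 - 1*0 = 2 + 0 = 2)
(G(766) + (-538293 - 1*20564)) + t(658) = (7*766 + (-538293 - 1*20564)) + 2 = (5362 + (-538293 - 20564)) + 2 = (5362 - 558857) + 2 = -553495 + 2 = -553493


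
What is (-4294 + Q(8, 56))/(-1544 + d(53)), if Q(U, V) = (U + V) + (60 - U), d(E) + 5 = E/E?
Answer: 2089/774 ≈ 2.6990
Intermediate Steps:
d(E) = -4 (d(E) = -5 + E/E = -5 + 1 = -4)
Q(U, V) = 60 + V
(-4294 + Q(8, 56))/(-1544 + d(53)) = (-4294 + (60 + 56))/(-1544 - 4) = (-4294 + 116)/(-1548) = -4178*(-1/1548) = 2089/774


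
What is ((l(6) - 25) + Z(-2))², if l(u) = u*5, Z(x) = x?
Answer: 9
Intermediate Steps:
l(u) = 5*u
((l(6) - 25) + Z(-2))² = ((5*6 - 25) - 2)² = ((30 - 25) - 2)² = (5 - 2)² = 3² = 9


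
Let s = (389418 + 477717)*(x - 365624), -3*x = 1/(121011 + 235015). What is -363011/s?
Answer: 129241354286/112876393917277285 ≈ 1.1450e-6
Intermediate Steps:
x = -1/1068078 (x = -1/(3*(121011 + 235015)) = -⅓/356026 = -⅓*1/356026 = -1/1068078 ≈ -9.3626e-7)
s = -112876393917277285/356026 (s = (389418 + 477717)*(-1/1068078 - 365624) = 867135*(-390514950673/1068078) = -112876393917277285/356026 ≈ -3.1705e+11)
-363011/s = -363011/(-112876393917277285/356026) = -363011*(-356026/112876393917277285) = 129241354286/112876393917277285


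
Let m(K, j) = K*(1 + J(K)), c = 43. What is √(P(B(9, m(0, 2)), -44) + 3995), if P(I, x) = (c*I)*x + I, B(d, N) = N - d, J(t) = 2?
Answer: √21014 ≈ 144.96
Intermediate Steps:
m(K, j) = 3*K (m(K, j) = K*(1 + 2) = K*3 = 3*K)
P(I, x) = I + 43*I*x (P(I, x) = (43*I)*x + I = 43*I*x + I = I + 43*I*x)
√(P(B(9, m(0, 2)), -44) + 3995) = √((3*0 - 1*9)*(1 + 43*(-44)) + 3995) = √((0 - 9)*(1 - 1892) + 3995) = √(-9*(-1891) + 3995) = √(17019 + 3995) = √21014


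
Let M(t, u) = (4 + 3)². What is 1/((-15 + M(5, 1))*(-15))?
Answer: -1/510 ≈ -0.0019608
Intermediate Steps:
M(t, u) = 49 (M(t, u) = 7² = 49)
1/((-15 + M(5, 1))*(-15)) = 1/((-15 + 49)*(-15)) = 1/(34*(-15)) = 1/(-510) = -1/510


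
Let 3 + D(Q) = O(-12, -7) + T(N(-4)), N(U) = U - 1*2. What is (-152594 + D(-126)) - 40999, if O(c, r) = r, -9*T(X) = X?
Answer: -580807/3 ≈ -1.9360e+5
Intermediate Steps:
N(U) = -2 + U (N(U) = U - 2 = -2 + U)
T(X) = -X/9
D(Q) = -28/3 (D(Q) = -3 + (-7 - (-2 - 4)/9) = -3 + (-7 - ⅑*(-6)) = -3 + (-7 + ⅔) = -3 - 19/3 = -28/3)
(-152594 + D(-126)) - 40999 = (-152594 - 28/3) - 40999 = -457810/3 - 40999 = -580807/3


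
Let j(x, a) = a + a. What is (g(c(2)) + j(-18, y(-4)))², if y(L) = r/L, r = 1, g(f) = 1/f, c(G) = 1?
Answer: ¼ ≈ 0.25000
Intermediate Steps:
y(L) = 1/L
j(x, a) = 2*a
(g(c(2)) + j(-18, y(-4)))² = (1/1 + 2/(-4))² = (1 + 2*(-¼))² = (1 - ½)² = (½)² = ¼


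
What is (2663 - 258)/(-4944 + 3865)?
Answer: -185/83 ≈ -2.2289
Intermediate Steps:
(2663 - 258)/(-4944 + 3865) = 2405/(-1079) = 2405*(-1/1079) = -185/83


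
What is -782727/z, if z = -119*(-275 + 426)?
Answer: 782727/17969 ≈ 43.560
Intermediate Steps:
z = -17969 (z = -119*151 = -17969)
-782727/z = -782727/(-17969) = -782727*(-1/17969) = 782727/17969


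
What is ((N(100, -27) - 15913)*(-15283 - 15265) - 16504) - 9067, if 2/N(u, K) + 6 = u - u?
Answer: 1458284807/3 ≈ 4.8609e+8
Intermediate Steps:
N(u, K) = -1/3 (N(u, K) = 2/(-6 + (u - u)) = 2/(-6 + 0) = 2/(-6) = 2*(-1/6) = -1/3)
((N(100, -27) - 15913)*(-15283 - 15265) - 16504) - 9067 = ((-1/3 - 15913)*(-15283 - 15265) - 16504) - 9067 = (-47740/3*(-30548) - 16504) - 9067 = (1458361520/3 - 16504) - 9067 = 1458312008/3 - 9067 = 1458284807/3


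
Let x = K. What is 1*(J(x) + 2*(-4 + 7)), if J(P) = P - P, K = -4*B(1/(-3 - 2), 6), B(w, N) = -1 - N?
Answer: 6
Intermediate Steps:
K = 28 (K = -4*(-1 - 1*6) = -4*(-1 - 6) = -4*(-7) = 28)
x = 28
J(P) = 0
1*(J(x) + 2*(-4 + 7)) = 1*(0 + 2*(-4 + 7)) = 1*(0 + 2*3) = 1*(0 + 6) = 1*6 = 6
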